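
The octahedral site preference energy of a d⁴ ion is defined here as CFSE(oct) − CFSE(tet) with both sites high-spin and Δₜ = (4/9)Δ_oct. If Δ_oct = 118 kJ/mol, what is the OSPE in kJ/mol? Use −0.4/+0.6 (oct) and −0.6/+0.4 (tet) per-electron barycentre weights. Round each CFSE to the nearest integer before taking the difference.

In an octahedral site d⁴ (HS) is t2g^3 e_g^1, giving CFSE(oct) = -0.6Δ_oct = -71 kJ/mol.
Tetrahedral e^2 t2^2 gives -0.4Δₜ = -0.4 × (4/9) × 118 = -21 kJ/mol.
Subtracting, OSPE = -71 − (-21) = -50 kJ/mol.

-50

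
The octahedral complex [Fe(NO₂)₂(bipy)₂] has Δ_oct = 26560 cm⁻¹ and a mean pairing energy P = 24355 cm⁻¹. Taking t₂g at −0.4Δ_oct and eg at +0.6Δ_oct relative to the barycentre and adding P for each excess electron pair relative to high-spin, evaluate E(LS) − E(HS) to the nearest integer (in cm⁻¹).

-4410

Ligand charges: 2×(-1) from NO₂⁻ and 2×(+0) from bipy sum to -2; with overall charge +0, Fe is +2.
Fe²⁺: group 8, so d-count = 8 − 2 = 6.
In the high-spin limit (t₂g⁴ eg²) the orbital term is -0.4Δ_oct = -10624 cm⁻¹, with no excess pairing.
Low-spin t₂g⁶ eg⁰ gives -2.4Δ_oct = -63744 cm⁻¹, but forming 2 extra pairs costs 2P = 48710 cm⁻¹, so E(LS) = -63744 + 48710 = -15034 cm⁻¹.
The difference is -15034 − (-10624) = -4410 cm⁻¹, so low-spin lies lower.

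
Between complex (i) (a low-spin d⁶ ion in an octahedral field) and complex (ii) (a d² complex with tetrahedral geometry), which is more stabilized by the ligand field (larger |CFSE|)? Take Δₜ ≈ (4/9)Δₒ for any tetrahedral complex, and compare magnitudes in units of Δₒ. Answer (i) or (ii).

(i)

(i): t₂g⁶ eg⁰, CFSE = -2.4Δₒ.
(ii): With tetrahedral geometry the complex is necessarily high-spin; e^2 t2^0, CFSE = -1.2Δₜ ≈ -0.53Δₒ.
So (i) has the larger |CFSE|.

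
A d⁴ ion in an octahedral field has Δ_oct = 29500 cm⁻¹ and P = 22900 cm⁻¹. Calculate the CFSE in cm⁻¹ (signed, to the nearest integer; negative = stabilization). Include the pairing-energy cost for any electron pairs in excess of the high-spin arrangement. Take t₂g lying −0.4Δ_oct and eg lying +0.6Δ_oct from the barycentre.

With Δ_oct > P the complex is low-spin.
Configuration: t₂g⁴ eg⁰.
Orbital CFSE = -1.6Δ_oct = -1.6 × 29500 = -47200 cm⁻¹.
Excess pairs vs high-spin: 1 − 0 = 1; pairing cost = +22900 cm⁻¹.
Net CFSE = -47200 + 22900 = -24300 cm⁻¹.

-24300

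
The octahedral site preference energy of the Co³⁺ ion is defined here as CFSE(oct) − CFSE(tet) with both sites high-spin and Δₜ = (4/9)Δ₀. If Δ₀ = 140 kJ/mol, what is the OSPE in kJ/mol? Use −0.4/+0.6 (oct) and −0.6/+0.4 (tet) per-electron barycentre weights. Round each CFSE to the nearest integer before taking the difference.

Co is in group 9, so Co³⁺ is d⁶ (9 − 3 = 6).
Octahedral high-spin t₂g⁴ eg²: CFSE = -0.4 × 140 = -56 kJ/mol.
In a tetrahedral site the filling is e³ t₂³: CFSE(tet) = -0.6Δₜ = -0.6 × (4/9)(140) = -37 kJ/mol.
OSPE = -56 − (-37) = -19 kJ/mol.

-19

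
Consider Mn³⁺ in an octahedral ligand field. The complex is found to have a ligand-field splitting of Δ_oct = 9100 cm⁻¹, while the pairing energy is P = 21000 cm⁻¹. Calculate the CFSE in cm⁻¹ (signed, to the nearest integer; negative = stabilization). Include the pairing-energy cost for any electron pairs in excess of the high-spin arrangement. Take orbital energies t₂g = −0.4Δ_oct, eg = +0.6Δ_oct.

Mn is in group 7, so Mn³⁺ is d⁴ (7 − 3 = 4).
Since Δ_oct = 9100 cm⁻¹ < P = 21000 cm⁻¹, the complex adopts the high-spin configuration.
That gives t₂g³ eg¹.
Orbital CFSE = -0.6Δ_oct = -0.6 × 9100 = -5460 cm⁻¹.
High-spin has no excess pairs, so no pairing correction applies.

-5460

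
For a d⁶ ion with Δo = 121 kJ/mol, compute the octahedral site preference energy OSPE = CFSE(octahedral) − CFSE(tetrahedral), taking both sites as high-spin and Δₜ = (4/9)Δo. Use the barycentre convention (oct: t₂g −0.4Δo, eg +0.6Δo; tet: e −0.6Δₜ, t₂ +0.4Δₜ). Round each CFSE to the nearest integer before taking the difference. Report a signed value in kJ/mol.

-16

Octahedral (high-spin): t2g^4 e_g^2, CFSE = 4(−0.4) + 2(+0.6) = -0.4Δo = -0.4 × 121 = -48 kJ/mol.
Tetrahedral: e^3 t2^3, CFSE = 3(−0.6) + 3(+0.4) = -0.6Δₜ = -0.6 × (4/9) × 121 = -32 kJ/mol.
OSPE = CFSE(oct) − CFSE(tet) = -48 − (-32) = -16 kJ/mol.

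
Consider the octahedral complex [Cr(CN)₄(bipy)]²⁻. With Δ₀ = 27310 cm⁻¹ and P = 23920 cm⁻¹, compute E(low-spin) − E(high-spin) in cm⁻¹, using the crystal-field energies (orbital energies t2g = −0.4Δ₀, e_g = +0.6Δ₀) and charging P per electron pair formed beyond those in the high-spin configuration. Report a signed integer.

-3390

Ligand charges: 4×(-1) from CN⁻ and 1×(+0) from bipy sum to -4; with overall charge -2, Cr is +2.
Cr is in group 6, so Cr²⁺ is d⁴ (6 − 2 = 4).
High-spin d⁴ fills as t2g^3 e_g^1 with CFSE 3(−0.4) + 1(+0.6) = -0.6Δ₀ = -16386 cm⁻¹.
For low-spin the configuration is t2g^4 e_g^0: orbital energy -1.6 × 27310 = -43696 cm⁻¹, and 1 additional pair relative to high-spin adds 23920 cm⁻¹, giving -19776 cm⁻¹.
E(LS) − E(HS) = -19776 − (-16386) = -3390 cm⁻¹.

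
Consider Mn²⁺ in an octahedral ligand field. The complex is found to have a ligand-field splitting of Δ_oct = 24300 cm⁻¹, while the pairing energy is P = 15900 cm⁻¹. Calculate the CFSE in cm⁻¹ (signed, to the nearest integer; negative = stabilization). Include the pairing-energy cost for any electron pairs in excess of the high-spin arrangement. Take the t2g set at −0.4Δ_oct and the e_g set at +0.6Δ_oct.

-16800

Mn is in group 7, so Mn²⁺ is d⁵ (7 − 2 = 5).
With Δ_oct > P the complex is low-spin.
That gives t2g^5 e_g^0.
Orbital CFSE = -2.0Δ_oct = -2.0 × 24300 = -48600 cm⁻¹.
Excess pairs vs high-spin: 2 − 0 = 2; pairing cost = +31800 cm⁻¹.
Net CFSE = -48600 + 31800 = -16800 cm⁻¹.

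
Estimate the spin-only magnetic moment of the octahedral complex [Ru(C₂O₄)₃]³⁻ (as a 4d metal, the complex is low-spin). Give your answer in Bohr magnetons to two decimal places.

Each C₂O₄²⁻ contributes -2; 3 × (-2) = -6. With overall charge -3, Ru is in the +3 oxidation state.
Group 8 minus oxidation state +3 gives a d⁵ configuration for Ru³⁺.
Configuration: t2g^5 e_g^0 → 1 unpaired electron.
μ(spin-only) = √[1(1+2)] = √3 ≈ 1.73 Bohr magnetons.

1.73 Bohr magnetons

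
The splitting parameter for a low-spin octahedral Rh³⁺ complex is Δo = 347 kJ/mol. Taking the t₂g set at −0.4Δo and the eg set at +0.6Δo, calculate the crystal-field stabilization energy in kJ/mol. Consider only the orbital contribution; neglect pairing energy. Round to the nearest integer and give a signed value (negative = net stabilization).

-833

Rh is in group 9, so Rh³⁺ is d⁶ (9 − 3 = 6).
Electron filling gives t₂g⁶ eg⁰.
The orbital stabilization is -2.4Δo = -2.4 × 347 = -833 kJ/mol.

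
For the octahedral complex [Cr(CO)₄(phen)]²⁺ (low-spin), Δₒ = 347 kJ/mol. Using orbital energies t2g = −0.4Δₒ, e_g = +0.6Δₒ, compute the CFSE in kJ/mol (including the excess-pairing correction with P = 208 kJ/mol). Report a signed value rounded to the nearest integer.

Ligand charges: 4×(+0) from CO and 1×(+0) from phen sum to +0; with overall charge +2, Cr is +2.
Cr is in group 6, so Cr²⁺ is d⁴ (6 − 2 = 4).
Configuration: t2g^4 e_g^0.
Orbital CFSE = 4(-0.4) + 0(0.6) = -1.6Δₒ = -1.6 × 347 = -555 kJ/mol.
Relative to high-spin t2g^3 e_g^1 (0 paired), the low-spin configuration has 1 additional pair, contributing +1 × 208 = +208 kJ/mol.
Net CFSE = -555 + 208 = -347 kJ/mol.

-347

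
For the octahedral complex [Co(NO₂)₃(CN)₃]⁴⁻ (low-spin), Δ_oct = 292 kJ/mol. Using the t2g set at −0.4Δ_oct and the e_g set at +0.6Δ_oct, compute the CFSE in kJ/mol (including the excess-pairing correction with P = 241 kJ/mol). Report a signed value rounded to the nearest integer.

Ligand charges: 3×(-1) from NO₂⁻ and 3×(-1) from CN⁻ sum to -6; with overall charge -4, Co is +2.
Co is in group 9, so Co²⁺ is d⁷ (9 − 2 = 7).
The d⁷ electrons fill as t2g^6 e_g^1.
The orbital stabilization is -1.8Δ_oct = -1.8 × 292 = -526 kJ/mol.
High-spin d⁷ would be t2g^5 e_g^2 with 2 pairs; low-spin has 3, so 1 excess pair costs +1P = +241 kJ/mol.
Net CFSE = -526 + 241 = -285 kJ/mol.

-285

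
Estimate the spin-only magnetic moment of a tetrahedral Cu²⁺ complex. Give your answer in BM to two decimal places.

1.73 BM

Cu²⁺: group 11, so d-count = 11 − 2 = 9.
Tetrahedral fields are weak (Δₜ ≈ 4/9 Δₒ), so electrons fill high-spin.
Configuration: e⁴ t₂⁵ → 1 unpaired electron.
μ(spin-only) = √[1(1+2)] = √3 ≈ 1.73 BM.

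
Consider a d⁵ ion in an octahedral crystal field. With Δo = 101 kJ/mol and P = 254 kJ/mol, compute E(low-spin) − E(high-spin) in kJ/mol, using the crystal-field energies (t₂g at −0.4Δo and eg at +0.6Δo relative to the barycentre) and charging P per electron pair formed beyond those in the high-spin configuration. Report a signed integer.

306

High-spin d⁵ fills as t₂g³ eg² with CFSE 3(−0.4) + 2(+0.6) = 0.0Δo = 0 kJ/mol.
Low-spin: t₂g⁵ eg⁰, orbital CFSE = -2.0Δo = -202 kJ/mol; plus 2 excess pairs × P = +508 kJ/mol; total 306 kJ/mol.
Thus E(LS) − E(HS) = 306 kJ/mol.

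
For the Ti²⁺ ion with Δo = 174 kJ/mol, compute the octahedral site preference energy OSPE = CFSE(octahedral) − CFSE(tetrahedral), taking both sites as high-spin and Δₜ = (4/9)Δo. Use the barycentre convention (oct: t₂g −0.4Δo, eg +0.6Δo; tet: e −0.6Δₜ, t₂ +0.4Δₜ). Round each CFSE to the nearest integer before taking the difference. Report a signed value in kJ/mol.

Ti sits in group 4; removing 2 electrons leaves Ti²⁺ with 4 − 2 = 2 d electrons.
Octahedral high-spin t₂g² eg⁰: CFSE = -0.8 × 174 = -139 kJ/mol.
In a tetrahedral site the filling is e² t₂⁰: CFSE(tet) = -1.2Δₜ = -1.2 × (4/9)(174) = -93 kJ/mol.
OSPE = CFSE(oct) − CFSE(tet) = -139 − (-93) = -46 kJ/mol.

-46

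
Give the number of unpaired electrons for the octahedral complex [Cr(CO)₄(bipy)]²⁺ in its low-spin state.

Ligand charges: 4×(+0) from CO and 1×(+0) from bipy sum to +0; with overall charge +2, Cr is +2.
Group 6 minus oxidation state +2 gives a d⁴ configuration for Cr²⁺.
Configuration: t2g^4 e_g^0, giving 2 unpaired electrons.

2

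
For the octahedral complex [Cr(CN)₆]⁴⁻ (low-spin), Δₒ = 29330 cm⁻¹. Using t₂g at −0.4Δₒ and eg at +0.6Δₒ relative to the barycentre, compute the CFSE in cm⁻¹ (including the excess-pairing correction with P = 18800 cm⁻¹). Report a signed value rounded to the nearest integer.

Each CN⁻ contributes -1; 6 × (-1) = -6. With overall charge -4, Cr is in the +2 oxidation state.
Cr sits in group 6; removing 2 electrons leaves Cr²⁺ with 6 − 2 = 4 d electrons.
Electron filling gives t₂g⁴ eg⁰.
CFSE(orbital) = 4×(-0.4Δₒ) + 0×(0.6Δₒ) = -1.6Δₒ; with Δₒ = 29330 cm⁻¹ that is -46928 cm⁻¹.
Relative to high-spin t₂g³ eg¹ (0 paired), the low-spin configuration has 1 additional pair, contributing +1 × 18800 = +18800 cm⁻¹.
Net CFSE = -46928 + 18800 = -28128 cm⁻¹.

-28128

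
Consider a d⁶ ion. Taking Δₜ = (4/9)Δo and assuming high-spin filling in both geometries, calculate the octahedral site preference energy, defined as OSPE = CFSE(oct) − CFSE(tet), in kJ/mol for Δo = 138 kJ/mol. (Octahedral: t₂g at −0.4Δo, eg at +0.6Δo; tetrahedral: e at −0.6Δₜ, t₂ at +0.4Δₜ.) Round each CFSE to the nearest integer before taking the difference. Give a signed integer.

In an octahedral site d⁶ (HS) is t2g^4 e_g^2, giving CFSE(oct) = -0.4Δo = -55 kJ/mol.
In a tetrahedral site the filling is e^3 t2^3: CFSE(tet) = -0.6Δₜ = -0.6 × (4/9)(138) = -37 kJ/mol.
OSPE = -55 − (-37) = -18 kJ/mol.

-18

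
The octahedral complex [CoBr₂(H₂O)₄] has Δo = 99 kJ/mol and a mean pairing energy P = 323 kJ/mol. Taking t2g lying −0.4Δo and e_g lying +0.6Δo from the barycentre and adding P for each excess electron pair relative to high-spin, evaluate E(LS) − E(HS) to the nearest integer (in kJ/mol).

Ligand charges: 2×(-1) from Br⁻ and 4×(+0) from H₂O sum to -2; with overall charge +0, Co is +2.
Group 9 minus oxidation state +2 gives a d⁷ configuration for Co²⁺.
High-spin d⁷ fills as t2g^5 e_g^2 with CFSE 5(−0.4) + 2(+0.6) = -0.8Δo = -79 kJ/mol.
Low-spin: t2g^6 e_g^1, orbital CFSE = -1.8Δo = -178 kJ/mol; plus 1 excess pair × P = +323 kJ/mol; total 145 kJ/mol.
The difference is 145 − (-79) = 224 kJ/mol, so high-spin lies lower.

224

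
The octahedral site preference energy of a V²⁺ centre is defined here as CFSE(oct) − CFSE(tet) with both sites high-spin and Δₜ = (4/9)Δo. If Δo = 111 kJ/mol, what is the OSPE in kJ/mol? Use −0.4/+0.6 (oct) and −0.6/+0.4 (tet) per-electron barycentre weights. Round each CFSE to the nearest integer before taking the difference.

-94

V sits in group 5; removing 2 electrons leaves V²⁺ with 5 − 2 = 3 d electrons.
Octahedral (high-spin): t₂g³ eg⁰, CFSE = 3(−0.4) + 0(+0.6) = -1.2Δo = -1.2 × 111 = -133 kJ/mol.
Tetrahedral: e² t₂¹, CFSE = 2(−0.6) + 1(+0.4) = -0.8Δₜ = -0.8 × (4/9) × 111 = -39 kJ/mol.
OSPE = CFSE(oct) − CFSE(tet) = -133 − (-39) = -94 kJ/mol.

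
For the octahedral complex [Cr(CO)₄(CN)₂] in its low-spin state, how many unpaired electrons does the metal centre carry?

Ligand charges: 4×(+0) from CO and 2×(-1) from CN⁻ sum to -2; with overall charge +0, Cr is +2.
Cr sits in group 6; removing 2 electrons leaves Cr²⁺ with 6 − 2 = 4 d electrons.
Configuration: t2g^4 e_g^0, giving 2 unpaired electrons.

2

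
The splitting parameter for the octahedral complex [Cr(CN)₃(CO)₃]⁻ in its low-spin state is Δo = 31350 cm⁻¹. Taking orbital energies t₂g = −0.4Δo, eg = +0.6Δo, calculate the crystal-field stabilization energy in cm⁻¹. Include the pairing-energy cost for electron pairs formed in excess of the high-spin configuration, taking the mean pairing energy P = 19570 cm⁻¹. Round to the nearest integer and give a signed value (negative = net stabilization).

-30590

Ligand charges: 3×(-1) from CN⁻ and 3×(+0) from CO sum to -3; with overall charge -1, Cr is +2.
Cr²⁺: group 6, so d-count = 6 − 2 = 4.
Configuration: t₂g⁴ eg⁰.
The orbital stabilization is -1.6Δo = -1.6 × 31350 = -50160 cm⁻¹.
Relative to high-spin t₂g³ eg¹ (0 paired), the low-spin configuration has 1 additional pair, contributing +1 × 19570 = +19570 cm⁻¹.
Combining: -50160 + 19570 = -30590 cm⁻¹.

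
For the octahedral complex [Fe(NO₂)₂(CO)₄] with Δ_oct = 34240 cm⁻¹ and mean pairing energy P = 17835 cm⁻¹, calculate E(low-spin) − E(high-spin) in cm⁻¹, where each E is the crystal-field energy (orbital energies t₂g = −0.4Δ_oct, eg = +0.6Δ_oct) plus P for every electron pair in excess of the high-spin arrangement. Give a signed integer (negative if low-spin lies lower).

Ligand charges: 2×(-1) from NO₂⁻ and 4×(+0) from CO sum to -2; with overall charge +0, Fe is +2.
Fe is in group 8, so Fe²⁺ is d⁶ (8 − 2 = 6).
High-spin: t₂g⁴ eg², CFSE = -0.4Δ_oct = -13696 cm⁻¹.
For low-spin the configuration is t₂g⁶ eg⁰: orbital energy -2.4 × 34240 = -82176 cm⁻¹, and 2 additional pairs relative to high-spin add 35670 cm⁻¹, giving -46506 cm⁻¹.
Thus E(LS) − E(HS) = -32810 cm⁻¹.

-32810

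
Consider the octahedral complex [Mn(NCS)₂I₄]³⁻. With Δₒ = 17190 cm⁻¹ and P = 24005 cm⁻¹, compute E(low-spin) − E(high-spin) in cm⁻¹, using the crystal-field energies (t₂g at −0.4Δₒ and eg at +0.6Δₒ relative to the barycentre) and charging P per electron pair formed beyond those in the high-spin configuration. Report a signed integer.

Ligand charges: 2×(-1) from NCS⁻ and 4×(-1) from I⁻ sum to -6; with overall charge -3, Mn is +3.
Group 7 minus oxidation state +3 gives a d⁴ configuration for Mn³⁺.
In the high-spin limit (t₂g³ eg¹) the orbital term is -0.6Δₒ = -10314 cm⁻¹, with no excess pairing.
Low-spin: t₂g⁴ eg⁰, orbital CFSE = -1.6Δₒ = -27504 cm⁻¹; plus 1 excess pair × P = +24005 cm⁻¹; total -3499 cm⁻¹.
The difference is -3499 − (-10314) = 6815 cm⁻¹, so high-spin lies lower.

6815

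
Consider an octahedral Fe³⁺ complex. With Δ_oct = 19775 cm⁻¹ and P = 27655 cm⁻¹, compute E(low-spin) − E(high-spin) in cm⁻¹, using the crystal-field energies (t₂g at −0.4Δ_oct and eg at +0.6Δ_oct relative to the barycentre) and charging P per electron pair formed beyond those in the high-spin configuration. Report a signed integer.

15760

Fe sits in group 8; removing 3 electrons leaves Fe³⁺ with 8 − 3 = 5 d electrons.
In the high-spin limit (t₂g³ eg²) the orbital term is 0.0Δ_oct = 0 cm⁻¹, with no excess pairing.
Low-spin: t₂g⁵ eg⁰, orbital CFSE = -2.0Δ_oct = -39550 cm⁻¹; plus 2 excess pairs × P = +55310 cm⁻¹; total 15760 cm⁻¹.
The difference is 15760 − (0) = 15760 cm⁻¹, so high-spin lies lower.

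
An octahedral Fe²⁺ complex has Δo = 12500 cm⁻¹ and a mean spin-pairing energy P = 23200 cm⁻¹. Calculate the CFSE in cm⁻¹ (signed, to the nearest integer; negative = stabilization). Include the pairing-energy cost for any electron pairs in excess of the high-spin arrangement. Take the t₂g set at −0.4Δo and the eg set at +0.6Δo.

-5000

Fe sits in group 8; removing 2 electrons leaves Fe²⁺ with 8 − 2 = 6 d electrons.
Here Δo < P (12500 < 23200), so the high-spin state is favoured.
That gives t₂g⁴ eg².
Orbital CFSE = -0.4Δo = -0.4 × 12500 = -5000 cm⁻¹.
High-spin has no excess pairs, so no pairing correction applies.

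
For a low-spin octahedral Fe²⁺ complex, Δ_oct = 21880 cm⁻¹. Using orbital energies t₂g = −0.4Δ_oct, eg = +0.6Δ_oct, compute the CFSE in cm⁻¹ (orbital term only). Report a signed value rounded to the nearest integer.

Fe²⁺: group 8, so d-count = 8 − 2 = 6.
The d⁶ electrons fill as t₂g⁶ eg⁰.
Orbital CFSE = 6(-0.4) + 0(0.6) = -2.4Δ_oct = -2.4 × 21880 = -52512 cm⁻¹.

-52512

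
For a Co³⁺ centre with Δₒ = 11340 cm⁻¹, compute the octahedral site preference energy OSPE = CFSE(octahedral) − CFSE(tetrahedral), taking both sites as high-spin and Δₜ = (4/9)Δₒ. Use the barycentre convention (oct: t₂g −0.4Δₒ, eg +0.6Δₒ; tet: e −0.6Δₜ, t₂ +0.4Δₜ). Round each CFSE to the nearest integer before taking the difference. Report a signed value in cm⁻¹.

Co³⁺: group 9, so d-count = 9 − 3 = 6.
Octahedral high-spin t₂g⁴ eg²: CFSE = -0.4 × 11340 = -4536 cm⁻¹.
Tetrahedral: e³ t₂³, CFSE = 3(−0.6) + 3(+0.4) = -0.6Δₜ = -0.6 × (4/9) × 11340 = -3024 cm⁻¹.
Subtracting, OSPE = -4536 − (-3024) = -1512 cm⁻¹.

-1512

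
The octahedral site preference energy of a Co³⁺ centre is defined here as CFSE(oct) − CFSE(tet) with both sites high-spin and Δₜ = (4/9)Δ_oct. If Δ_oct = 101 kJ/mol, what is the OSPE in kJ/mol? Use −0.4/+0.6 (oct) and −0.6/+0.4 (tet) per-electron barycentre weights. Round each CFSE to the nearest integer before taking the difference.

-13

Co sits in group 9; removing 3 electrons leaves Co³⁺ with 9 − 3 = 6 d electrons.
Octahedral (high-spin): t2g^4 e_g^2, CFSE = 4(−0.4) + 2(+0.6) = -0.4Δ_oct = -0.4 × 101 = -40 kJ/mol.
Tetrahedral e^3 t2^3 gives -0.6Δₜ = -0.6 × (4/9) × 101 = -27 kJ/mol.
OSPE = -40 − (-27) = -13 kJ/mol.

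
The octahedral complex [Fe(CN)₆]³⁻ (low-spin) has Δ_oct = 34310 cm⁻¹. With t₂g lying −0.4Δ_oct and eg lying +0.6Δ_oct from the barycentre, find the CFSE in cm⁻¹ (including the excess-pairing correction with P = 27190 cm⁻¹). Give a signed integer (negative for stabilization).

-14240

Each CN⁻ contributes -1; 6 × (-1) = -6. With overall charge -3, Fe is in the +3 oxidation state.
Group 8 minus oxidation state +3 gives a d⁵ configuration for Fe³⁺.
Configuration: t₂g⁵ eg⁰.
The orbital stabilization is -2.0Δ_oct = -2.0 × 34310 = -68620 cm⁻¹.
High-spin d⁵ would be t₂g³ eg² with 0 pairs; low-spin has 2, so 2 excess pairs cost +2P = +54380 cm⁻¹.
Combining: -68620 + 54380 = -14240 cm⁻¹.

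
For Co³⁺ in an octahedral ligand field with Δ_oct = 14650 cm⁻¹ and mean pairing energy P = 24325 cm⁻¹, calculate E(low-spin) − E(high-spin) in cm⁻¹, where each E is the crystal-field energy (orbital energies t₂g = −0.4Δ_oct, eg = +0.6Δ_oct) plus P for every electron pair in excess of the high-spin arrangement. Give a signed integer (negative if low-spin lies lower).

Co is in group 9, so Co³⁺ is d⁶ (9 − 3 = 6).
High-spin d⁶ fills as t₂g⁴ eg² with CFSE 4(−0.4) + 2(+0.6) = -0.4Δ_oct = -5860 cm⁻¹.
Low-spin t₂g⁶ eg⁰ gives -2.4Δ_oct = -35160 cm⁻¹, but forming 2 extra pairs costs 2P = 48650 cm⁻¹, so E(LS) = -35160 + 48650 = 13490 cm⁻¹.
The difference is 13490 − (-5860) = 19350 cm⁻¹, so high-spin lies lower.

19350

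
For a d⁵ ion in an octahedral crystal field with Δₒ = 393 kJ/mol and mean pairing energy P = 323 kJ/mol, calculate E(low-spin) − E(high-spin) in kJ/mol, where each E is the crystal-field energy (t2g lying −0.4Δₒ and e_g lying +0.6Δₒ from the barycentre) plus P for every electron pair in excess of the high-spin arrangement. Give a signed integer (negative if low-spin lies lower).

-140

High-spin: t2g^3 e_g^2, CFSE = 0.0Δₒ = 0 kJ/mol.
For low-spin the configuration is t2g^5 e_g^0: orbital energy -2.0 × 393 = -786 kJ/mol, and 2 additional pairs relative to high-spin add 646 kJ/mol, giving -140 kJ/mol.
Thus E(LS) − E(HS) = -140 kJ/mol.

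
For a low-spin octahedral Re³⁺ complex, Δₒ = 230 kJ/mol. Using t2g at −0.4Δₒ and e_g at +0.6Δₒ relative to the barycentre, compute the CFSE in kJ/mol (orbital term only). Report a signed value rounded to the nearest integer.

Group 7 minus oxidation state +3 gives a d⁴ configuration for Re³⁺.
Electron filling gives t2g^4 e_g^0.
Orbital CFSE = 4(-0.4) + 0(0.6) = -1.6Δₒ = -1.6 × 230 = -368 kJ/mol.

-368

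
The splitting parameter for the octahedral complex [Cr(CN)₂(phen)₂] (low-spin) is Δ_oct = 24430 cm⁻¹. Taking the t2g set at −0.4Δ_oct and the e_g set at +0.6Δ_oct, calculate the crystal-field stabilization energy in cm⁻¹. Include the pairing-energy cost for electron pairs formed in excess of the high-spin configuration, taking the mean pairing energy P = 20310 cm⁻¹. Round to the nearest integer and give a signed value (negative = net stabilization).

-18778

Ligand charges: 2×(-1) from CN⁻ and 2×(+0) from phen sum to -2; with overall charge +0, Cr is +2.
Group 6 minus oxidation state +2 gives a d⁴ configuration for Cr²⁺.
The d⁴ electrons fill as t2g^4 e_g^0.
Orbital CFSE = 4(-0.4) + 0(0.6) = -1.6Δ_oct = -1.6 × 24430 = -39088 cm⁻¹.
Pairing penalty: 1 pair vs 0 in the high-spin reference → 1 extra × P = 20310 cm⁻¹.
Overall CFSE = -39088 + 20310 = -18778 cm⁻¹.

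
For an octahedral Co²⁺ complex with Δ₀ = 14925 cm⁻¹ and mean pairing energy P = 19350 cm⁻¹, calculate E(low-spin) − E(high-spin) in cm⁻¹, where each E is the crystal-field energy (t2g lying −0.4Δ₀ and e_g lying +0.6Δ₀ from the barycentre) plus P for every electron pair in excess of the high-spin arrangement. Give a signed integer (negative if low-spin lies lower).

Co²⁺: group 9, so d-count = 9 − 2 = 7.
High-spin: t2g^5 e_g^2, CFSE = -0.8Δ₀ = -11940 cm⁻¹.
Low-spin t2g^6 e_g^1 gives -1.8Δ₀ = -26865 cm⁻¹, but forming 1 extra pair costs 1P = 19350 cm⁻¹, so E(LS) = -26865 + 19350 = -7515 cm⁻¹.
The difference is -7515 − (-11940) = 4425 cm⁻¹, so high-spin lies lower.

4425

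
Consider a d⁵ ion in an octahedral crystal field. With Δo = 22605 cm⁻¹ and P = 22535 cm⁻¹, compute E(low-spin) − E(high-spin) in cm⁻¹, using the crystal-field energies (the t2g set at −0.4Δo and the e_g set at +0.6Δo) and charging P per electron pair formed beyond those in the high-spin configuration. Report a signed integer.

High-spin: t2g^3 e_g^2, CFSE = 0.0Δo = 0 cm⁻¹.
Low-spin: t2g^5 e_g^0, orbital CFSE = -2.0Δo = -45210 cm⁻¹; plus 2 excess pairs × P = +45070 cm⁻¹; total -140 cm⁻¹.
The difference is -140 − (0) = -140 cm⁻¹, so low-spin lies lower.

-140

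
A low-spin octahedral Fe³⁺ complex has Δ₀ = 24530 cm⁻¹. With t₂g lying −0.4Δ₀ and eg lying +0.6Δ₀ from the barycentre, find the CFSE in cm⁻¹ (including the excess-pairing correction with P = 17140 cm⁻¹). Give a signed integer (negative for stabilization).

Fe³⁺: group 8, so d-count = 8 − 3 = 5.
Configuration: t₂g⁵ eg⁰.
CFSE(orbital) = 5×(-0.4Δ₀) + 0×(0.6Δ₀) = -2.0Δ₀; with Δ₀ = 24530 cm⁻¹ that is -49060 cm⁻¹.
Relative to high-spin t₂g³ eg² (0 paired), the low-spin configuration has 2 additional pairs, contributing +2 × 17140 = +34280 cm⁻¹.
Overall CFSE = -49060 + 34280 = -14780 cm⁻¹.

-14780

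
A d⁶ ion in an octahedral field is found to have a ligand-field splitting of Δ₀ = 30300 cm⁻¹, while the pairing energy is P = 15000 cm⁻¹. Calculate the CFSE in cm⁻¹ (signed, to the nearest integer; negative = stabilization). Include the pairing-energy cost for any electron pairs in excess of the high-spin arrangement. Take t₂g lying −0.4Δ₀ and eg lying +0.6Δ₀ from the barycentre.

Since Δ₀ = 30300 cm⁻¹ > P = 15000 cm⁻¹, the complex adopts the low-spin configuration.
Configuration: t₂g⁶ eg⁰.
Orbital CFSE = -2.4Δ₀ = -2.4 × 30300 = -72720 cm⁻¹.
Excess pairs vs high-spin: 3 − 1 = 2; pairing cost = +30000 cm⁻¹.
Net CFSE = -72720 + 30000 = -42720 cm⁻¹.

-42720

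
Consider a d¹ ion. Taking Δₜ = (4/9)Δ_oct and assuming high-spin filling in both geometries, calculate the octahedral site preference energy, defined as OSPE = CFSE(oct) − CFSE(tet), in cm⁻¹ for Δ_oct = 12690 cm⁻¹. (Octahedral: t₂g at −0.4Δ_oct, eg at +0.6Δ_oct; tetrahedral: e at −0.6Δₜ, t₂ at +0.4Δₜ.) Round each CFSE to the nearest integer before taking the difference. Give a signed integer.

-1692

Octahedral high-spin t₂g¹ eg⁰: CFSE = -0.4 × 12690 = -5076 cm⁻¹.
In a tetrahedral site the filling is e¹ t₂⁰: CFSE(tet) = -0.6Δₜ = -0.6 × (4/9)(12690) = -3384 cm⁻¹.
OSPE = CFSE(oct) − CFSE(tet) = -5076 − (-3384) = -1692 cm⁻¹.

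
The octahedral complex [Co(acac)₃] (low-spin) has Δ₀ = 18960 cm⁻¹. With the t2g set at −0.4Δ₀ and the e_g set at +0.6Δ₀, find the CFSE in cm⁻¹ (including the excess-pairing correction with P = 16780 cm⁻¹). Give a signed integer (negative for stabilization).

Each acac⁻ contributes -1; 3 × (-1) = -3. With overall charge +0, Co is in the +3 oxidation state.
Co is in group 9, so Co³⁺ is d⁶ (9 − 3 = 6).
The d⁶ electrons fill as t2g^6 e_g^0.
Orbital CFSE = 6(-0.4) + 0(0.6) = -2.4Δ₀ = -2.4 × 18960 = -45504 cm⁻¹.
High-spin d⁶ would be t2g^4 e_g^2 with 1 pair; low-spin has 3, so 2 excess pairs cost +2P = +33560 cm⁻¹.
Overall CFSE = -45504 + 33560 = -11944 cm⁻¹.

-11944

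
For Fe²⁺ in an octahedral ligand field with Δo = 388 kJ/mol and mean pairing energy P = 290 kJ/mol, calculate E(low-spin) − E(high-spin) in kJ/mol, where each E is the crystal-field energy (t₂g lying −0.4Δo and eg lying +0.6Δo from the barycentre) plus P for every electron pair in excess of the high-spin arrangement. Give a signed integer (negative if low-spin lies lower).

Fe²⁺: group 8, so d-count = 8 − 2 = 6.
High-spin d⁶ fills as t₂g⁴ eg² with CFSE 4(−0.4) + 2(+0.6) = -0.4Δo = -155 kJ/mol.
Low-spin t₂g⁶ eg⁰ gives -2.4Δo = -931 kJ/mol, but forming 2 extra pairs costs 2P = 580 kJ/mol, so E(LS) = -931 + 580 = -351 kJ/mol.
The difference is -351 − (-155) = -196 kJ/mol, so low-spin lies lower.

-196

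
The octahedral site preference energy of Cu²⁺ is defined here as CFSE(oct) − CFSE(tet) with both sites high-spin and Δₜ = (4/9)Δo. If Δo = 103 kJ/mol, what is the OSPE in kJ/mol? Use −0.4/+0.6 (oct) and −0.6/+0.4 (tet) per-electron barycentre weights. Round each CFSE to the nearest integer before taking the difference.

Cu sits in group 11; removing 2 electrons leaves Cu²⁺ with 11 − 2 = 9 d electrons.
Octahedral high-spin t₂g⁶ eg³: CFSE = -0.6 × 103 = -62 kJ/mol.
Tetrahedral e⁴ t₂⁵ gives -0.4Δₜ = -0.4 × (4/9) × 103 = -18 kJ/mol.
OSPE = -62 − (-18) = -44 kJ/mol.

-44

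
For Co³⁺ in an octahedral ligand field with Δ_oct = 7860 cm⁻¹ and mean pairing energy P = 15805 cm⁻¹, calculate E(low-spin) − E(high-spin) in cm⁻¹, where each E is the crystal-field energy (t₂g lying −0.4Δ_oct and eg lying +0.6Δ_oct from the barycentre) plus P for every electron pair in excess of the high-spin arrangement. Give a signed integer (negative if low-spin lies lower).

15890

Co³⁺: group 9, so d-count = 9 − 3 = 6.
High-spin: t₂g⁴ eg², CFSE = -0.4Δ_oct = -3144 cm⁻¹.
For low-spin the configuration is t₂g⁶ eg⁰: orbital energy -2.4 × 7860 = -18864 cm⁻¹, and 2 additional pairs relative to high-spin add 31610 cm⁻¹, giving 12746 cm⁻¹.
The difference is 12746 − (-3144) = 15890 cm⁻¹, so high-spin lies lower.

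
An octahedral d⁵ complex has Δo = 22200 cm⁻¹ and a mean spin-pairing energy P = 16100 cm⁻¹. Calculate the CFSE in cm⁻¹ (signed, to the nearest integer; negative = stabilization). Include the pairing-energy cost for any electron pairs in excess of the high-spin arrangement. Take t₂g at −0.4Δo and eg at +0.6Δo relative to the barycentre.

-12200

With Δo > P the complex is low-spin.
That gives t₂g⁵ eg⁰.
Orbital CFSE = -2.0Δo = -2.0 × 22200 = -44400 cm⁻¹.
Excess pairs vs high-spin: 2 − 0 = 2; pairing cost = +32200 cm⁻¹.
Net CFSE = -44400 + 32200 = -12200 cm⁻¹.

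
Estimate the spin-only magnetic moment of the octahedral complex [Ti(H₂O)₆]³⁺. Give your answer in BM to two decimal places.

1.73 BM

H₂O is neutral, so the +3 overall charge sits on Ti: oxidation state +3.
Ti³⁺: group 4, so d-count = 4 − 3 = 1.
For octahedral d¹ the high- and low-spin configurations coincide.
Configuration: t₂g¹ eg⁰ → 1 unpaired electron.
μ(spin-only) = √[1(1+2)] = √3 ≈ 1.73 BM.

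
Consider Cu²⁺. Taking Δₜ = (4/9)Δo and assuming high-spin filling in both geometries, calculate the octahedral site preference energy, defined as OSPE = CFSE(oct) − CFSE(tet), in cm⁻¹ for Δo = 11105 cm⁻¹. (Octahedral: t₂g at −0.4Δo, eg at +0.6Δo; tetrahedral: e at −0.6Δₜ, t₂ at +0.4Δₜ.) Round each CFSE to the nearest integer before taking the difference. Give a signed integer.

-4689

Cu sits in group 11; removing 2 electrons leaves Cu²⁺ with 11 − 2 = 9 d electrons.
In an octahedral site d⁹ (HS) is t2g^6 e_g^3, giving CFSE(oct) = -0.6Δo = -6663 cm⁻¹.
Tetrahedral e^4 t2^5 gives -0.4Δₜ = -0.4 × (4/9) × 11105 = -1974 cm⁻¹.
OSPE = -6663 − (-1974) = -4689 cm⁻¹.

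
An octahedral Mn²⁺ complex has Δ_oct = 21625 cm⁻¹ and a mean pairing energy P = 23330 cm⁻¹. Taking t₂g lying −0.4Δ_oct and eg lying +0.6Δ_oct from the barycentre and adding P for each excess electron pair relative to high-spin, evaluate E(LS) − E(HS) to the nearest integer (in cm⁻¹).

Mn is in group 7, so Mn²⁺ is d⁵ (7 − 2 = 5).
High-spin d⁵ fills as t₂g³ eg² with CFSE 3(−0.4) + 2(+0.6) = 0.0Δ_oct = 0 cm⁻¹.
Low-spin t₂g⁵ eg⁰ gives -2.0Δ_oct = -43250 cm⁻¹, but forming 2 extra pairs costs 2P = 46660 cm⁻¹, so E(LS) = -43250 + 46660 = 3410 cm⁻¹.
E(LS) − E(HS) = 3410 − (0) = 3410 cm⁻¹.

3410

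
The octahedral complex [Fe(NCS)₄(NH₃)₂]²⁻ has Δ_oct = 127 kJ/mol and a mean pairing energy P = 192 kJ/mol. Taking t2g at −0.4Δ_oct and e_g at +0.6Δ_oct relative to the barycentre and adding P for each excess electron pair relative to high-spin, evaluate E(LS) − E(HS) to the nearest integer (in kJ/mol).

130

Ligand charges: 4×(-1) from NCS⁻ and 2×(+0) from NH₃ sum to -4; with overall charge -2, Fe is +2.
Fe sits in group 8; removing 2 electrons leaves Fe²⁺ with 8 − 2 = 6 d electrons.
In the high-spin limit (t2g^4 e_g^2) the orbital term is -0.4Δ_oct = -51 kJ/mol, with no excess pairing.
Low-spin: t2g^6 e_g^0, orbital CFSE = -2.4Δ_oct = -305 kJ/mol; plus 2 excess pairs × P = +384 kJ/mol; total 79 kJ/mol.
The difference is 79 − (-51) = 130 kJ/mol, so high-spin lies lower.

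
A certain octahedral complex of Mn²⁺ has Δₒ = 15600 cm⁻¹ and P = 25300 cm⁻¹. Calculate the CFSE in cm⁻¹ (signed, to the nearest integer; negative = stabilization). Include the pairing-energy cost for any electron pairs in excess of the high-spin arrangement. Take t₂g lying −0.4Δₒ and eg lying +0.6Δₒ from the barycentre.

Group 7 minus oxidation state +2 gives a d⁵ configuration for Mn²⁺.
With Δₒ < P the complex is high-spin.
That gives t₂g³ eg².
Orbital CFSE = 0.0Δₒ = 0.0 × 15600 = 0 cm⁻¹.
High-spin has no excess pairs, so no pairing correction applies.

0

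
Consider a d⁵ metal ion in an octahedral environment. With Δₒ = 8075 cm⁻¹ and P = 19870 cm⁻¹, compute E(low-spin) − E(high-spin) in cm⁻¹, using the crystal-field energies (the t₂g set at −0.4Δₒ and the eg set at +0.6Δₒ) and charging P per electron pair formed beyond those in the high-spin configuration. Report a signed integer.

23590

High-spin: t₂g³ eg², CFSE = 0.0Δₒ = 0 cm⁻¹.
Low-spin: t₂g⁵ eg⁰, orbital CFSE = -2.0Δₒ = -16150 cm⁻¹; plus 2 excess pairs × P = +39740 cm⁻¹; total 23590 cm⁻¹.
E(LS) − E(HS) = 23590 − (0) = 23590 cm⁻¹.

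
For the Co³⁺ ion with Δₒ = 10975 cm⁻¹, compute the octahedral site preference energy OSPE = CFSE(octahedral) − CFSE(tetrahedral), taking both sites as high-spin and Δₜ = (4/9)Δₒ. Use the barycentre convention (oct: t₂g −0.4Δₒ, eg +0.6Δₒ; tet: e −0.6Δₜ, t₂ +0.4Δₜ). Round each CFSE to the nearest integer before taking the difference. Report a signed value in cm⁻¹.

Co is in group 9, so Co³⁺ is d⁶ (9 − 3 = 6).
Octahedral high-spin t2g^4 e_g^2: CFSE = -0.4 × 10975 = -4390 cm⁻¹.
Tetrahedral: e^3 t2^3, CFSE = 3(−0.6) + 3(+0.4) = -0.6Δₜ = -0.6 × (4/9) × 10975 = -2927 cm⁻¹.
OSPE = -4390 − (-2927) = -1463 cm⁻¹.

-1463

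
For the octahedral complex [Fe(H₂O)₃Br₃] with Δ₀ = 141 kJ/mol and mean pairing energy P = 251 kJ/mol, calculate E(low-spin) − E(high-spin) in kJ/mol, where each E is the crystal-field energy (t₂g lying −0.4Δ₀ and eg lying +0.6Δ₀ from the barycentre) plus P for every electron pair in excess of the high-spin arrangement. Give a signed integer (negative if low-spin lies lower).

220

Ligand charges: 3×(+0) from H₂O and 3×(-1) from Br⁻ sum to -3; with overall charge +0, Fe is +3.
Group 8 minus oxidation state +3 gives a d⁵ configuration for Fe³⁺.
In the high-spin limit (t₂g³ eg²) the orbital term is 0.0Δ₀ = 0 kJ/mol, with no excess pairing.
Low-spin: t₂g⁵ eg⁰, orbital CFSE = -2.0Δ₀ = -282 kJ/mol; plus 2 excess pairs × P = +502 kJ/mol; total 220 kJ/mol.
The difference is 220 − (0) = 220 kJ/mol, so high-spin lies lower.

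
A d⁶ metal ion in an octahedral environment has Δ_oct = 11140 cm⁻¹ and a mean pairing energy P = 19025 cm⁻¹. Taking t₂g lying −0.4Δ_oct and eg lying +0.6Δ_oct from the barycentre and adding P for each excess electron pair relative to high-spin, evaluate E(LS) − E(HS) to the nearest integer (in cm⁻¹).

15770

In the high-spin limit (t₂g⁴ eg²) the orbital term is -0.4Δ_oct = -4456 cm⁻¹, with no excess pairing.
Low-spin: t₂g⁶ eg⁰, orbital CFSE = -2.4Δ_oct = -26736 cm⁻¹; plus 2 excess pairs × P = +38050 cm⁻¹; total 11314 cm⁻¹.
Thus E(LS) − E(HS) = 15770 cm⁻¹.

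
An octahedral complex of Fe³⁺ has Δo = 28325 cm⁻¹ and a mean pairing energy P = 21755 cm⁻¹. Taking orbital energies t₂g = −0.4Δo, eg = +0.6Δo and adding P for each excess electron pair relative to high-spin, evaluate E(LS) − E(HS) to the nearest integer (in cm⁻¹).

Fe sits in group 8; removing 3 electrons leaves Fe³⁺ with 8 − 3 = 5 d electrons.
High-spin d⁵ fills as t₂g³ eg² with CFSE 3(−0.4) + 2(+0.6) = 0.0Δo = 0 cm⁻¹.
Low-spin t₂g⁵ eg⁰ gives -2.0Δo = -56650 cm⁻¹, but forming 2 extra pairs costs 2P = 43510 cm⁻¹, so E(LS) = -56650 + 43510 = -13140 cm⁻¹.
The difference is -13140 − (0) = -13140 cm⁻¹, so low-spin lies lower.

-13140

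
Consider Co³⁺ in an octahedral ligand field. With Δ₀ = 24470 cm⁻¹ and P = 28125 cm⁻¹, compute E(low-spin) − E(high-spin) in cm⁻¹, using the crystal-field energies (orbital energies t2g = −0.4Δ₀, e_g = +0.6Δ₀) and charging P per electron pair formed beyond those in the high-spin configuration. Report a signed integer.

7310

Co sits in group 9; removing 3 electrons leaves Co³⁺ with 9 − 3 = 6 d electrons.
High-spin d⁶ fills as t2g^4 e_g^2 with CFSE 4(−0.4) + 2(+0.6) = -0.4Δ₀ = -9788 cm⁻¹.
Low-spin: t2g^6 e_g^0, orbital CFSE = -2.4Δ₀ = -58728 cm⁻¹; plus 2 excess pairs × P = +56250 cm⁻¹; total -2478 cm⁻¹.
Thus E(LS) − E(HS) = 7310 cm⁻¹.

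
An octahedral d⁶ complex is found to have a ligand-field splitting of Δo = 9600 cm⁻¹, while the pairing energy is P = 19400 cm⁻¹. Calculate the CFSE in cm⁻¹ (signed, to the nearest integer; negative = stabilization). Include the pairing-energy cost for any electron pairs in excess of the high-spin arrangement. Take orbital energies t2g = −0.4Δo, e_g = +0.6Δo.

With Δo < P the complex is high-spin.
Filling d⁶ accordingly: t2g^4 e_g^2.
Orbital CFSE = -0.4Δo = -0.4 × 9600 = -3840 cm⁻¹.
High-spin has no excess pairs, so no pairing correction applies.

-3840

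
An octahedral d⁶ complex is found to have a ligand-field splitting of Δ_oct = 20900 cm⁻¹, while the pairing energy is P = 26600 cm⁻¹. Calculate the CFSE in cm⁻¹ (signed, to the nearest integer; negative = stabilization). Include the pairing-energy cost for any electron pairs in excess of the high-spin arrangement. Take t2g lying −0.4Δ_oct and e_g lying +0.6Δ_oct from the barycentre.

Δ_oct < P, so pairing is avoided: the ground state is high-spin.
That gives t2g^4 e_g^2.
Orbital CFSE = -0.4Δ_oct = -0.4 × 20900 = -8360 cm⁻¹.
High-spin has no excess pairs, so no pairing correction applies.

-8360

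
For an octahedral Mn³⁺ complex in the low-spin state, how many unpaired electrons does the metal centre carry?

2

Mn sits in group 7; removing 3 electrons leaves Mn³⁺ with 7 − 3 = 4 d electrons.
Configuration: t₂g⁴ eg⁰, giving 2 unpaired electrons.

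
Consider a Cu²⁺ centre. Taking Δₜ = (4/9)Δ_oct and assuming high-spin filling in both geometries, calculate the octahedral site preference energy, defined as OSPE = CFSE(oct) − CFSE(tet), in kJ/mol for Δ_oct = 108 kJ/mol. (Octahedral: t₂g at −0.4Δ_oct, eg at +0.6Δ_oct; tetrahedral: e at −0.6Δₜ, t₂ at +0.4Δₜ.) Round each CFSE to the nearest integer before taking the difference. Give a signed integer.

-46

Group 11 minus oxidation state +2 gives a d⁹ configuration for Cu²⁺.
In an octahedral site d⁹ (HS) is t₂g⁶ eg³, giving CFSE(oct) = -0.6Δ_oct = -65 kJ/mol.
Tetrahedral e⁴ t₂⁵ gives -0.4Δₜ = -0.4 × (4/9) × 108 = -19 kJ/mol.
Subtracting, OSPE = -65 − (-19) = -46 kJ/mol.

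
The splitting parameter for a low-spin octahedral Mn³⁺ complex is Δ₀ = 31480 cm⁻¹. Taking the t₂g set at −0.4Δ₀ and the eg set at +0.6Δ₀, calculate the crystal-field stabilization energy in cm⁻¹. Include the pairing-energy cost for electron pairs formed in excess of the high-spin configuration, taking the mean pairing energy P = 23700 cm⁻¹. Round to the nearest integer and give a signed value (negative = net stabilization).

Group 7 minus oxidation state +3 gives a d⁴ configuration for Mn³⁺.
Configuration: t₂g⁴ eg⁰.
The orbital stabilization is -1.6Δ₀ = -1.6 × 31480 = -50368 cm⁻¹.
High-spin d⁴ would be t₂g³ eg¹ with 0 pairs; low-spin has 1, so 1 excess pair costs +1P = +23700 cm⁻¹.
Combining: -50368 + 23700 = -26668 cm⁻¹.

-26668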